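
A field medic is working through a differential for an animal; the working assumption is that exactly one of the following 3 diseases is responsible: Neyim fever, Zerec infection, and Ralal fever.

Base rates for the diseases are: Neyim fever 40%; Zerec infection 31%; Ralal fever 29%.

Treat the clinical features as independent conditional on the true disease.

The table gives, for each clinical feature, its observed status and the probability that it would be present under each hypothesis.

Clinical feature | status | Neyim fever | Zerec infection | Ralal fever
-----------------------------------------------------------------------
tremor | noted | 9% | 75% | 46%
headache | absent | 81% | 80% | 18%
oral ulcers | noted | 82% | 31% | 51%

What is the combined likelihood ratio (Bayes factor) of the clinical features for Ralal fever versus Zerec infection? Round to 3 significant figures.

4.14

The Bayes factor is the ratio of the joint likelihoods of the clinical feature pattern under the two hypotheses (using 1 − P(present | H) for each absent clinical feature).
  Ralal fever: 0.46 × (1 − 0.18) × 0.51 = 0.19237
  Zerec infection: 0.75 × (1 − 0.80) × 0.31 = 0.0465
Bayes factor = 0.19237 / 0.0465 ≈ 4.14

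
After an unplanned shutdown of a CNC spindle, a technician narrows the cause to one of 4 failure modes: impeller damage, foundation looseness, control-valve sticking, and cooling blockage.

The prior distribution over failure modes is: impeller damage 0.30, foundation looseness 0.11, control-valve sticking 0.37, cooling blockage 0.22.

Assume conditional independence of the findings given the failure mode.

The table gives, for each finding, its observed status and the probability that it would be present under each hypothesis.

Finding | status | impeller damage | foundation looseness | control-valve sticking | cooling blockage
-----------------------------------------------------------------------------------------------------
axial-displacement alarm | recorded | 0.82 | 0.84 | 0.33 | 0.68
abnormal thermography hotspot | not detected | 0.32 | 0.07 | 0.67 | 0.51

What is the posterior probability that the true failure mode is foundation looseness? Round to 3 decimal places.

0.234

By Bayes' rule with conditional independence, the unnormalized weight for each hypothesis is prior × ∏ likelihoods (using 1 − P(present | H) for each absent finding):
  impeller damage: 0.30 × 0.82 × (1 − 0.32) = 0.16728
  foundation looseness: 0.11 × 0.84 × (1 − 0.07) = 0.085932
  control-valve sticking: 0.37 × 0.33 × (1 − 0.67) = 0.040293
  cooling blockage: 0.22 × 0.68 × (1 − 0.51) = 0.073304
Marginal likelihood of the evidence = 0.36681.
P(foundation looseness | evidence) = 0.085932 / 0.36681 ≈ 0.234.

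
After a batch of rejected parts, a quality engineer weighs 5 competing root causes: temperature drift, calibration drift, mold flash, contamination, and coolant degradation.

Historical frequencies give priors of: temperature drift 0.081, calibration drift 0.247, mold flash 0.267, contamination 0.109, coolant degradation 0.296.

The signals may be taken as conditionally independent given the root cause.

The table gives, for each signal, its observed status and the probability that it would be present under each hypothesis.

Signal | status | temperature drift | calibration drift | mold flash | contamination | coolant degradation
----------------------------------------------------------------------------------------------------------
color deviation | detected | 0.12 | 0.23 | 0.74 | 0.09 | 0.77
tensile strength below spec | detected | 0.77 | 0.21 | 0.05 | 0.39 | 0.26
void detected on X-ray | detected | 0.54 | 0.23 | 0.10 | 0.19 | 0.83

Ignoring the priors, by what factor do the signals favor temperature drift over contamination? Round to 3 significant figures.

Joint likelihood of the signal pattern under each hypothesis:
  temperature drift: 0.12 × 0.77 × 0.54 = 0.049896
  contamination: 0.09 × 0.39 × 0.19 = 0.006669
Bayes factor = 0.049896 / 0.006669 ≈ 7.48

7.48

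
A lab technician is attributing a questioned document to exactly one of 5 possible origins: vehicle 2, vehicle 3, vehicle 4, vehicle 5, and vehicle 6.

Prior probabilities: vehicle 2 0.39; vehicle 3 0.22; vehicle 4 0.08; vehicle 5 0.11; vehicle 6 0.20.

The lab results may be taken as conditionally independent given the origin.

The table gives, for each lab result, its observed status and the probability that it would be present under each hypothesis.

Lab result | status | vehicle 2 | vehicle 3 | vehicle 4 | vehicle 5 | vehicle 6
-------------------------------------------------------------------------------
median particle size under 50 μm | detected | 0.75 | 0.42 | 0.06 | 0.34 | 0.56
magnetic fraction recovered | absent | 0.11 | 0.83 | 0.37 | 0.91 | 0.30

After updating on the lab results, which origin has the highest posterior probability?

By Bayes' rule with conditional independence, the unnormalized weight for each hypothesis is prior × ∏ likelihoods (using 1 − P(present | H) for each absent lab result):
  vehicle 2: 0.39 × 0.75 × (1 − 0.11) = 0.26032
  vehicle 3: 0.22 × 0.42 × (1 − 0.83) = 0.015708
  vehicle 4: 0.08 × 0.06 × (1 − 0.37) = 0.003024
  vehicle 5: 0.11 × 0.34 × (1 − 0.91) = 0.003366
  vehicle 6: 0.20 × 0.56 × (1 − 0.30) = 0.0784
The unnormalized weights sum to 0.36082.
P(vehicle 2 | evidence) ≈ 0.26032 / 0.36082 ≈ 0.721
P(vehicle 3 | evidence) ≈ 0.015708 / 0.36082 ≈ 0.044
P(vehicle 4 | evidence) ≈ 0.003024 / 0.36082 ≈ 0.008
P(vehicle 5 | evidence) ≈ 0.003366 / 0.36082 ≈ 0.009
P(vehicle 6 | evidence) ≈ 0.0784 / 0.36082 ≈ 0.217
The largest is 0.721, so vehicle 2 is most probable.

vehicle 2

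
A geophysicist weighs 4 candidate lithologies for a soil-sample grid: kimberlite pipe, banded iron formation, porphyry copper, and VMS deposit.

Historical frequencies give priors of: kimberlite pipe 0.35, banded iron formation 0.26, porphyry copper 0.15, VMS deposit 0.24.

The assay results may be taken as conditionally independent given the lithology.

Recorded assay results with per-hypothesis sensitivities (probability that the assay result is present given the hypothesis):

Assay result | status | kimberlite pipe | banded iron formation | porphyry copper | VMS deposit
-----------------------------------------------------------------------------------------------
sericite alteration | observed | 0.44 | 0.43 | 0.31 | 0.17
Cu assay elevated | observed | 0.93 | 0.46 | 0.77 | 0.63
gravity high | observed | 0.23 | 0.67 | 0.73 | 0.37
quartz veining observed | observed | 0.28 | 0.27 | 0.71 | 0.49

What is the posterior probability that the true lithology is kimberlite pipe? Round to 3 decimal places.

By Bayes' rule with conditional independence, the unnormalized weight for each hypothesis is prior × ∏ likelihoods:
  kimberlite pipe: 0.35 × 0.44 × 0.93 × 0.23 × 0.28 = 0.0092234
  banded iron formation: 0.26 × 0.43 × 0.46 × 0.67 × 0.27 = 0.0093033
  porphyry copper: 0.15 × 0.31 × 0.77 × 0.73 × 0.71 = 0.018558
  VMS deposit: 0.24 × 0.17 × 0.63 × 0.37 × 0.49 = 0.0046601
Normalizing constant Z = 0.0092234 + 0.0093033 + 0.018558 + 0.0046601 = 0.041745.
P(kimberlite pipe | evidence) = 0.0092234 / 0.041745 ≈ 0.221.

0.221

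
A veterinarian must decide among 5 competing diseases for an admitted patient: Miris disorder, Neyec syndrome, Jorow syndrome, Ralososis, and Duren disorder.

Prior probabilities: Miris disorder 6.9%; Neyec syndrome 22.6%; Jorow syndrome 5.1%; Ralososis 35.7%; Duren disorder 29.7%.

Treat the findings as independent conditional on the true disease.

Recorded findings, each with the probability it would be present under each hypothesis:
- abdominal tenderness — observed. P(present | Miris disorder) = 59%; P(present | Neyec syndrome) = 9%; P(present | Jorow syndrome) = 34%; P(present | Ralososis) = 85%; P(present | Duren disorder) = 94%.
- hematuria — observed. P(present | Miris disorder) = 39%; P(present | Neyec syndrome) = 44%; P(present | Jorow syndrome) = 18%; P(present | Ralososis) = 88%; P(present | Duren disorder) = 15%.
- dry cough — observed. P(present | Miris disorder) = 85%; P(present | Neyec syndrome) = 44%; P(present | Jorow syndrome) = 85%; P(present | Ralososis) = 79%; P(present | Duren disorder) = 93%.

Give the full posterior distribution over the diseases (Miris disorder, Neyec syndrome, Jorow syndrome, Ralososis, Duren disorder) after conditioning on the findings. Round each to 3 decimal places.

By Bayes' rule with conditional independence, the unnormalized weight for each hypothesis is prior × ∏ likelihoods:
  Miris disorder: 0.069 × 0.59 × 0.39 × 0.85 = 0.013495
  Neyec syndrome: 0.226 × 0.09 × 0.44 × 0.44 = 0.0039378
  Jorow syndrome: 0.051 × 0.34 × 0.18 × 0.85 = 0.002653
  Ralososis: 0.357 × 0.85 × 0.88 × 0.79 = 0.21096
  Duren disorder: 0.297 × 0.94 × 0.15 × 0.93 = 0.038946
Normalizing constant Z = 0.013495 + 0.0039378 + 0.002653 + 0.21096 + 0.038946 = 0.26999.
P(Miris disorder | evidence) = 0.013495 / 0.26999 ≈ 0.050
P(Neyec syndrome | evidence) = 0.0039378 / 0.26999 ≈ 0.015
P(Jorow syndrome | evidence) = 0.002653 / 0.26999 ≈ 0.010
P(Ralososis | evidence) = 0.21096 / 0.26999 ≈ 0.781
P(Duren disorder | evidence) = 0.038946 / 0.26999 ≈ 0.144

0.050, 0.015, 0.010, 0.781, 0.144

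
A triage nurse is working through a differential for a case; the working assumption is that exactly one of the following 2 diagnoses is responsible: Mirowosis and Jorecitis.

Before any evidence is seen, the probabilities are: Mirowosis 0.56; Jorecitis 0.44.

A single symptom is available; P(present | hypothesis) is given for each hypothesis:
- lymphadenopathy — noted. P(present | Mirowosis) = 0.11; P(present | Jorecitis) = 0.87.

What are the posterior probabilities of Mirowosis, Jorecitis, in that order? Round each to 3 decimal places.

0.139, 0.861

Multiply each prior by the likelihood of the symptom:
  Mirowosis: 0.56 × 0.11 = 0.0616
  Jorecitis: 0.44 × 0.87 = 0.3828
Marginal likelihood of the evidence = 0.4444.
P(Mirowosis | evidence) = 0.0616 / 0.4444 ≈ 0.139
P(Jorecitis | evidence) = 0.3828 / 0.4444 ≈ 0.861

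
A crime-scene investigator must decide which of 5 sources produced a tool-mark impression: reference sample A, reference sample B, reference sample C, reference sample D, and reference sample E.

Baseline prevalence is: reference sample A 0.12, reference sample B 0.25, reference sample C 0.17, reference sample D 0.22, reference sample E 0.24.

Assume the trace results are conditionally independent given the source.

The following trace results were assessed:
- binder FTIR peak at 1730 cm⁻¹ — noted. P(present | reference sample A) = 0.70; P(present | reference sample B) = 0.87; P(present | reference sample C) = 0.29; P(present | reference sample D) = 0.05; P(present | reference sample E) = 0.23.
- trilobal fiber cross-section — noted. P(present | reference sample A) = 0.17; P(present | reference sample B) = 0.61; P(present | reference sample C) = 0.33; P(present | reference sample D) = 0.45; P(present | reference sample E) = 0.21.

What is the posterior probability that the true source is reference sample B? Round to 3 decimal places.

By Bayes' rule with conditional independence, the unnormalized weight for each hypothesis is prior × ∏ likelihoods:
  reference sample A: 0.12 × 0.70 × 0.17 = 0.01428
  reference sample B: 0.25 × 0.87 × 0.61 = 0.13267
  reference sample C: 0.17 × 0.29 × 0.33 = 0.016269
  reference sample D: 0.22 × 0.05 × 0.45 = 0.00495
  reference sample E: 0.24 × 0.23 × 0.21 = 0.011592
Normalizing constant Z = 0.01428 + 0.13267 + 0.016269 + 0.00495 + 0.011592 = 0.17977.
P(reference sample B | evidence) = 0.13267 / 0.17977 ≈ 0.738.

0.738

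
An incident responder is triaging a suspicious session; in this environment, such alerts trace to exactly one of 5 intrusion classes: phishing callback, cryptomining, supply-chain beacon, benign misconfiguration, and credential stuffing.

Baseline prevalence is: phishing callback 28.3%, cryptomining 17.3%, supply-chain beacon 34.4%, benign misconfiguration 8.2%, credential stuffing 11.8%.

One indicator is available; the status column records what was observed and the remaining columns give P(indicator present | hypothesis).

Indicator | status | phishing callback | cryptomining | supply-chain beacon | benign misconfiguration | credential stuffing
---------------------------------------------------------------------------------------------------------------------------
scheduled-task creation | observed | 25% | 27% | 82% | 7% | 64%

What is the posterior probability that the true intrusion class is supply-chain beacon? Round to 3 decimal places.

0.587

For each hypothesis, the unnormalized posterior weight is prior × likelihood:
  phishing callback: 0.283 × 0.25 = 0.07075
  cryptomining: 0.173 × 0.27 = 0.04671
  supply-chain beacon: 0.344 × 0.82 = 0.28208
  benign misconfiguration: 0.082 × 0.07 = 0.00574
  credential stuffing: 0.118 × 0.64 = 0.07552
Normalizing constant Z = 0.07075 + 0.04671 + 0.28208 + 0.00574 + 0.07552 = 0.4808.
P(supply-chain beacon | evidence) = 0.28208 / 0.4808 ≈ 0.587.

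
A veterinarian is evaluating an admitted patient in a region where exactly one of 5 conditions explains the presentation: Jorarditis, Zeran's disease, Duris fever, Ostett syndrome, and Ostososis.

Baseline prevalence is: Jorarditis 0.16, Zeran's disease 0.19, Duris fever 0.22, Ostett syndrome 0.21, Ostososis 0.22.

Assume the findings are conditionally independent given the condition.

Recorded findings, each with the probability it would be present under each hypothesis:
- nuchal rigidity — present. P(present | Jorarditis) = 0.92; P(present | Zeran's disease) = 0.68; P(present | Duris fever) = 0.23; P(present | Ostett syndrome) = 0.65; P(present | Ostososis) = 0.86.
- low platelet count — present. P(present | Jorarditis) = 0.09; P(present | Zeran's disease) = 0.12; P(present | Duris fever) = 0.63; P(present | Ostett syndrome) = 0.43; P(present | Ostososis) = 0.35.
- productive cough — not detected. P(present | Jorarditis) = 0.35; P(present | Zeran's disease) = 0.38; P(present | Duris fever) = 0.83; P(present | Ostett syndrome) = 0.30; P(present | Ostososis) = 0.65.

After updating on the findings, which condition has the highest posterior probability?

Ostett syndrome

By Bayes' rule with conditional independence, the unnormalized weight for each hypothesis is prior × ∏ likelihoods (using 1 − P(present | H) for each absent finding):
  Jorarditis: 0.16 × 0.92 × 0.09 × (1 − 0.35) = 0.0086112
  Zeran's disease: 0.19 × 0.68 × 0.12 × (1 − 0.38) = 0.0096125
  Duris fever: 0.22 × 0.23 × 0.63 × (1 − 0.83) = 0.0054193
  Ostett syndrome: 0.21 × 0.65 × 0.43 × (1 − 0.30) = 0.041086
  Ostososis: 0.22 × 0.86 × 0.35 × (1 − 0.65) = 0.023177
Marginal likelihood of the evidence = 0.087906.
P(Jorarditis | evidence) ≈ 0.0086112 / 0.087906 ≈ 0.098
P(Zeran's disease | evidence) ≈ 0.0096125 / 0.087906 ≈ 0.109
P(Duris fever | evidence) ≈ 0.0054193 / 0.087906 ≈ 0.062
P(Ostett syndrome | evidence) ≈ 0.041086 / 0.087906 ≈ 0.467
P(Ostososis | evidence) ≈ 0.023177 / 0.087906 ≈ 0.264
The largest is 0.467, so Ostett syndrome is most probable.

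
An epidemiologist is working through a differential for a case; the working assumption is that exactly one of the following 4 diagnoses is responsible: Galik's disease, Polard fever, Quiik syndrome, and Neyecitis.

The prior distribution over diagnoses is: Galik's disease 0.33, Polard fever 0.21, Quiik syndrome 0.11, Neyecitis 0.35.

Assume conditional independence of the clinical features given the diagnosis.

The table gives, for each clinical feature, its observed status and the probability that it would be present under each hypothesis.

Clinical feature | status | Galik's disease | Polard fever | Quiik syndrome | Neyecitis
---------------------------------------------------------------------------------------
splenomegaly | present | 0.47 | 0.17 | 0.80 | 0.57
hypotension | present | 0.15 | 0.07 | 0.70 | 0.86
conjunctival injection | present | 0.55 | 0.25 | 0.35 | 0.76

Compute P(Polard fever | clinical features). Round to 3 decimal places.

0.004

Multiply each prior by the joint likelihood of the clinical feature pattern:
  Galik's disease: 0.33 × 0.47 × 0.15 × 0.55 = 0.012796
  Polard fever: 0.21 × 0.17 × 0.07 × 0.25 = 0.00062475
  Quiik syndrome: 0.11 × 0.80 × 0.70 × 0.35 = 0.02156
  Neyecitis: 0.35 × 0.57 × 0.86 × 0.76 = 0.13039
Marginal likelihood of the evidence = 0.16537.
P(Polard fever | evidence) = 0.00062475 / 0.16537 ≈ 0.004.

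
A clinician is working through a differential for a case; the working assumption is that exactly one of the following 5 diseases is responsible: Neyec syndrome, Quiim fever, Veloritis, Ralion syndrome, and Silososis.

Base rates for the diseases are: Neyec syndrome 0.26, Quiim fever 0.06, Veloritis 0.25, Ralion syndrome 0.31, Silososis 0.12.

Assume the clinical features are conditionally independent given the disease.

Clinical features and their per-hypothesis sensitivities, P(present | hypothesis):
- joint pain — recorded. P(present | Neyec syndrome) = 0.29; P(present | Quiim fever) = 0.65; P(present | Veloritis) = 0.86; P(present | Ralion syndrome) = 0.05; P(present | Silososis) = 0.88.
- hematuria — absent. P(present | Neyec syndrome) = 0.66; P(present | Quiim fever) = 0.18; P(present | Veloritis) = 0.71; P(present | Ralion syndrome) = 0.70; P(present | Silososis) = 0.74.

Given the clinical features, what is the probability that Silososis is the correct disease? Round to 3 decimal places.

0.181

For each hypothesis, the unnormalized posterior weight is prior × product of the clinical feature likelihoods (using 1 − P(present | H) for each absent clinical feature):
  Neyec syndrome: 0.26 × 0.29 × (1 − 0.66) = 0.025636
  Quiim fever: 0.06 × 0.65 × (1 − 0.18) = 0.03198
  Veloritis: 0.25 × 0.86 × (1 − 0.71) = 0.06235
  Ralion syndrome: 0.31 × 0.05 × (1 − 0.70) = 0.00465
  Silososis: 0.12 × 0.88 × (1 − 0.74) = 0.027456
The unnormalized weights sum to 0.15207.
P(Silososis | evidence) = 0.027456 / 0.15207 ≈ 0.181.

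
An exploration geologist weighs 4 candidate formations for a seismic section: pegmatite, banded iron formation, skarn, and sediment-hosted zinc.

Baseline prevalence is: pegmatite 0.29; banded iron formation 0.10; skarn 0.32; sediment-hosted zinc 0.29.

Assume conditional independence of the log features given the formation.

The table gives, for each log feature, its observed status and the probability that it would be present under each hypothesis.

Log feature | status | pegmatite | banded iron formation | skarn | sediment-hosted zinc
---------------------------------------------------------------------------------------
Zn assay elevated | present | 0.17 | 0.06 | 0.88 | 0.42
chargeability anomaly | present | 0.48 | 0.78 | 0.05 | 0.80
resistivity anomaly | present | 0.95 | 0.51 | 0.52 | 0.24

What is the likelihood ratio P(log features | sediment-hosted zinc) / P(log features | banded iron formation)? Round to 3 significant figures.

3.38

Joint likelihood of the log feature pattern under each hypothesis:
  sediment-hosted zinc: 0.42 × 0.80 × 0.24 = 0.08064
  banded iron formation: 0.06 × 0.78 × 0.51 = 0.023868
Bayes factor = 0.08064 / 0.023868 ≈ 3.38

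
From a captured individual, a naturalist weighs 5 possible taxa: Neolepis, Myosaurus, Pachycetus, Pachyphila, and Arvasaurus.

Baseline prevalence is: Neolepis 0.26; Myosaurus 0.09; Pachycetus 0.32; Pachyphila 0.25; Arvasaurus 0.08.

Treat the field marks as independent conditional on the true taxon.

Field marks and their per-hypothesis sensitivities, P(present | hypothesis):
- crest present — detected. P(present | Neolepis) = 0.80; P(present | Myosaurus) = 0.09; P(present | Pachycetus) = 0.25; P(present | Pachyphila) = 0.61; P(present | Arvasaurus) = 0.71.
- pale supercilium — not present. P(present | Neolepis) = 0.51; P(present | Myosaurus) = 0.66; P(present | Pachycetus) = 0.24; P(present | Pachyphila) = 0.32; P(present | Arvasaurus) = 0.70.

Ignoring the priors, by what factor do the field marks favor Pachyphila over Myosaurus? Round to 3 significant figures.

13.6

Joint likelihood of the field mark pattern under each hypothesis (using 1 − P(present | H) for each absent field mark):
  Pachyphila: 0.61 × (1 − 0.32) = 0.4148
  Myosaurus: 0.09 × (1 − 0.66) = 0.0306
Bayes factor = 0.4148 / 0.0306 ≈ 13.6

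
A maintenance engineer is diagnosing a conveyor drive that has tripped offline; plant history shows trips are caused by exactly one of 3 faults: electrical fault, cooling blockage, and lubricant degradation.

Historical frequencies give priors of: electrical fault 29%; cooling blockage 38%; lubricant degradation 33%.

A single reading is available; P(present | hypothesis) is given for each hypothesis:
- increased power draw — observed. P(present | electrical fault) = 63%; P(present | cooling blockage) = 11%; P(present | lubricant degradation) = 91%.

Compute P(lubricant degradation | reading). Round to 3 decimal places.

Multiply each prior by the likelihood of the reading:
  electrical fault: 0.29 × 0.63 = 0.1827
  cooling blockage: 0.38 × 0.11 = 0.0418
  lubricant degradation: 0.33 × 0.91 = 0.3003
Marginal likelihood of the evidence = 0.5248.
P(lubricant degradation | evidence) = 0.3003 / 0.5248 ≈ 0.572.

0.572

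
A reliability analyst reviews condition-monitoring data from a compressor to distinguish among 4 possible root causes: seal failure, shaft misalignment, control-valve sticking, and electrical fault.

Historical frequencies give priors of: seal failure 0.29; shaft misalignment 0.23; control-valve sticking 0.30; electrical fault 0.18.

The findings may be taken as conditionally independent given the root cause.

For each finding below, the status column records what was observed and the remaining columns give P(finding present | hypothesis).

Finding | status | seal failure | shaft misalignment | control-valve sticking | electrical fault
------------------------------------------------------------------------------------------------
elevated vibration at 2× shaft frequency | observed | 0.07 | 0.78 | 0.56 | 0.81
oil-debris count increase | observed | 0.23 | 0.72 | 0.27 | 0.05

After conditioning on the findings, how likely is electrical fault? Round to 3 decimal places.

0.039

For each hypothesis, the unnormalized posterior weight is prior × product of the finding likelihoods:
  seal failure: 0.29 × 0.07 × 0.23 = 0.004669
  shaft misalignment: 0.23 × 0.78 × 0.72 = 0.12917
  control-valve sticking: 0.30 × 0.56 × 0.27 = 0.04536
  electrical fault: 0.18 × 0.81 × 0.05 = 0.00729
Normalizing constant Z = 0.004669 + 0.12917 + 0.04536 + 0.00729 = 0.18649.
P(electrical fault | evidence) = 0.00729 / 0.18649 ≈ 0.039.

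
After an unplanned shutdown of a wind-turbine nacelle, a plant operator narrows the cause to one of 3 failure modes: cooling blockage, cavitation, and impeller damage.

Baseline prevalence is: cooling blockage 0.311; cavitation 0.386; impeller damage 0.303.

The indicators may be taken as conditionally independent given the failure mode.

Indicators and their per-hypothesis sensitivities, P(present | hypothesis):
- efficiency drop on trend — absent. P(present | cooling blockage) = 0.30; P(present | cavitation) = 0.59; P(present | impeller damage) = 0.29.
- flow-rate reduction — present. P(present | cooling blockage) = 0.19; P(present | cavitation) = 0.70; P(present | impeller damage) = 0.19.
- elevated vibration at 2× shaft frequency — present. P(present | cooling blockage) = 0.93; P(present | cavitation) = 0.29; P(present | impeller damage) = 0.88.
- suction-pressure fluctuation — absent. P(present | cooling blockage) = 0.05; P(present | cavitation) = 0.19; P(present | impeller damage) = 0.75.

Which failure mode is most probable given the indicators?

Multiply each prior by the joint likelihood of the indicator pattern (using 1 − P(present | H) for each absent indicator):
  cooling blockage: 0.311 × (1 − 0.30) × 0.19 × 0.93 × (1 − 0.05) = 0.036544
  cavitation: 0.386 × (1 − 0.59) × 0.70 × 0.29 × (1 − 0.19) = 0.026023
  impeller damage: 0.303 × (1 − 0.29) × 0.19 × 0.88 × (1 − 0.75) = 0.0089924
The unnormalized weights sum to 0.071559.
P(cooling blockage | evidence) ≈ 0.036544 / 0.071559 ≈ 0.511
P(cavitation | evidence) ≈ 0.026023 / 0.071559 ≈ 0.364
P(impeller damage | evidence) ≈ 0.0089924 / 0.071559 ≈ 0.126
The largest is 0.511, so cooling blockage is most probable.

cooling blockage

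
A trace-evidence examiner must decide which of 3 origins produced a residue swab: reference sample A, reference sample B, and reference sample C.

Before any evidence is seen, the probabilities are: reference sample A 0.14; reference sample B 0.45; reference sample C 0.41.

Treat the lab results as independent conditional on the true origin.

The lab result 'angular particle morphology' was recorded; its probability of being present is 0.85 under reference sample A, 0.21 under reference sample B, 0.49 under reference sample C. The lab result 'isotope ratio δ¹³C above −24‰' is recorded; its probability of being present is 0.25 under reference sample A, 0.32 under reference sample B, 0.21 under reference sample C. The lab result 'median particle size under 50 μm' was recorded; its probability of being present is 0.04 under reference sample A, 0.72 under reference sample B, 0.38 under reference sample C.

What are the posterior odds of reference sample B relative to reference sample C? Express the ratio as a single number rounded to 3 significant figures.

1.36

The normalizing constant cancels in an odds ratio, so compute prior × likelihood for the two hypotheses only:
  reference sample B: 0.45 × 0.21 × 0.32 × 0.72 = 0.021773
  reference sample C: 0.41 × 0.49 × 0.21 × 0.38 = 0.016032
Odds(reference sample B : reference sample C) = 0.021773 / 0.016032 ≈ 1.36.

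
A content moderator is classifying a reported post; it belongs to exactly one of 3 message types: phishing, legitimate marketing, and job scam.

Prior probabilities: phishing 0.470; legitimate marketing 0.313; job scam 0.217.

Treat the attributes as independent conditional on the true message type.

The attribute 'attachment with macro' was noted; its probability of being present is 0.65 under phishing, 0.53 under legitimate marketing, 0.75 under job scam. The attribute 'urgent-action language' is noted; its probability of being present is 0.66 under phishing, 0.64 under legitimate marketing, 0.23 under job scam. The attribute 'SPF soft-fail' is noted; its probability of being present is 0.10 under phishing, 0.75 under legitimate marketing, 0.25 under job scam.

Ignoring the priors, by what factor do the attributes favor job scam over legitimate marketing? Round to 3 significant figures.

0.170

The Bayes factor is the ratio of the joint likelihoods of the attribute pattern under the two hypotheses.
  job scam: 0.75 × 0.23 × 0.25 = 0.043125
  legitimate marketing: 0.53 × 0.64 × 0.75 = 0.2544
Bayes factor = 0.043125 / 0.2544 ≈ 0.170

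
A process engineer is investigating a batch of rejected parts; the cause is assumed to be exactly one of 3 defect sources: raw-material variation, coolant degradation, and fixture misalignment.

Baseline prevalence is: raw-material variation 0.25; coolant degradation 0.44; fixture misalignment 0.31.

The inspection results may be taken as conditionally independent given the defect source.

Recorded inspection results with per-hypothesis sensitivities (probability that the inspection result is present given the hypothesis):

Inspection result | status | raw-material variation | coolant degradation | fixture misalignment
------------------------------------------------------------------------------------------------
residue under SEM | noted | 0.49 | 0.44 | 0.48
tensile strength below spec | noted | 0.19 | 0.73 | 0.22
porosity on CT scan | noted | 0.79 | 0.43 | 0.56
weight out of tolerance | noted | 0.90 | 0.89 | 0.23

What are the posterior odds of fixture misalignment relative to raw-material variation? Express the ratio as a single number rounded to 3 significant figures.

0.255

Posterior odds equal prior odds times the likelihood ratio; only the two competing hypotheses matter.
  fixture misalignment: 0.31 × 0.48 × 0.22 × 0.56 × 0.23 = 0.0042164
  raw-material variation: 0.25 × 0.49 × 0.19 × 0.79 × 0.90 = 0.016549
Odds(fixture misalignment : raw-material variation) = 0.0042164 / 0.016549 ≈ 0.255.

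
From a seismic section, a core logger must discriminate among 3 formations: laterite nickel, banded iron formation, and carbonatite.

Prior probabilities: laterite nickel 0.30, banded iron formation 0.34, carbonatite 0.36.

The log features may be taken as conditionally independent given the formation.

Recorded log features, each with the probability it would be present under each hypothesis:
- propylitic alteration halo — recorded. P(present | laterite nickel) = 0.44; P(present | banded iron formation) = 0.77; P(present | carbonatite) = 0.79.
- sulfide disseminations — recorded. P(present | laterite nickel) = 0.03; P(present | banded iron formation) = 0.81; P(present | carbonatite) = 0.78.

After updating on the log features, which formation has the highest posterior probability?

Multiply each prior by the joint likelihood of the log feature pattern:
  laterite nickel: 0.30 × 0.44 × 0.03 = 0.00396
  banded iron formation: 0.34 × 0.77 × 0.81 = 0.21206
  carbonatite: 0.36 × 0.79 × 0.78 = 0.22183
Marginal likelihood of the evidence = 0.43785.
P(laterite nickel | evidence) ≈ 0.00396 / 0.43785 ≈ 0.009
P(banded iron formation | evidence) ≈ 0.21206 / 0.43785 ≈ 0.484
P(carbonatite | evidence) ≈ 0.22183 / 0.43785 ≈ 0.507
The largest is 0.507, so carbonatite is most probable.

carbonatite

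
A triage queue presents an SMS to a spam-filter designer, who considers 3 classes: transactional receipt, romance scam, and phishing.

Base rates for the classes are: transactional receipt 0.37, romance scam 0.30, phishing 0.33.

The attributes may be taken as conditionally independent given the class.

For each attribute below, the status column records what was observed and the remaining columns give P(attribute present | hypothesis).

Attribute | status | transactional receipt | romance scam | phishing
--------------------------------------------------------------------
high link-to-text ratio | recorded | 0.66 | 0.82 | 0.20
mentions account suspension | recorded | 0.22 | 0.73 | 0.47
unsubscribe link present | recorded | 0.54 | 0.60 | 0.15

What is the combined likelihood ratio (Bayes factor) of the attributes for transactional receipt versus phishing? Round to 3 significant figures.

5.56

Take the product of per-attribute likelihoods under each hypothesis, then divide.
  transactional receipt: 0.66 × 0.22 × 0.54 = 0.078408
  phishing: 0.20 × 0.47 × 0.15 = 0.0141
Bayes factor = 0.078408 / 0.0141 ≈ 5.56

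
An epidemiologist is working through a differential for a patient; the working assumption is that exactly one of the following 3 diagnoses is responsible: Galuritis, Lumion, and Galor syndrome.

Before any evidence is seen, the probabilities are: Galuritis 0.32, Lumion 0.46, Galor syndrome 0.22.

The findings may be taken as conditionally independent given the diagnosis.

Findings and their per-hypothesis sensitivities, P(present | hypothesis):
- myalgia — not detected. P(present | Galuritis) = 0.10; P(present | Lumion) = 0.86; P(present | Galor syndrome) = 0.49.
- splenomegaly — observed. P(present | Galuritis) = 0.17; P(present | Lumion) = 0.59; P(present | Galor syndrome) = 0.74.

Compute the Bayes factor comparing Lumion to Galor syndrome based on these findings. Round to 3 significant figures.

Take the product of per-finding likelihoods under each hypothesis (using 1 − P(present | H) for each absent finding), then divide.
  Lumion: (1 − 0.86) × 0.59 = 0.0826
  Galor syndrome: (1 − 0.49) × 0.74 = 0.3774
Bayes factor = 0.0826 / 0.3774 ≈ 0.219

0.219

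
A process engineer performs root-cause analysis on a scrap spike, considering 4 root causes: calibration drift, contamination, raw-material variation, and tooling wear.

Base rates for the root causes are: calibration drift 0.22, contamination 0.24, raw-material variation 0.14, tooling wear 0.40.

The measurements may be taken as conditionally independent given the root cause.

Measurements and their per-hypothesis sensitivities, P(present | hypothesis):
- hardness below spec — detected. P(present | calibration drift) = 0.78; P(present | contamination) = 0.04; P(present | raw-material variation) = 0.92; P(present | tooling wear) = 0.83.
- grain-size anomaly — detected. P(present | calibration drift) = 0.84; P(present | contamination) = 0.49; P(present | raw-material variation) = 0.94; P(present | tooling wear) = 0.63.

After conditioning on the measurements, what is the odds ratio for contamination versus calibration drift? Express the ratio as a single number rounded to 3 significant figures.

Posterior odds equal prior odds times the likelihood ratio; only the two competing hypotheses matter.
  contamination: 0.24 × 0.04 × 0.49 = 0.004704
  calibration drift: 0.22 × 0.78 × 0.84 = 0.14414
Posterior odds = 0.004704 / 0.14414 ≈ 0.0326.

0.0326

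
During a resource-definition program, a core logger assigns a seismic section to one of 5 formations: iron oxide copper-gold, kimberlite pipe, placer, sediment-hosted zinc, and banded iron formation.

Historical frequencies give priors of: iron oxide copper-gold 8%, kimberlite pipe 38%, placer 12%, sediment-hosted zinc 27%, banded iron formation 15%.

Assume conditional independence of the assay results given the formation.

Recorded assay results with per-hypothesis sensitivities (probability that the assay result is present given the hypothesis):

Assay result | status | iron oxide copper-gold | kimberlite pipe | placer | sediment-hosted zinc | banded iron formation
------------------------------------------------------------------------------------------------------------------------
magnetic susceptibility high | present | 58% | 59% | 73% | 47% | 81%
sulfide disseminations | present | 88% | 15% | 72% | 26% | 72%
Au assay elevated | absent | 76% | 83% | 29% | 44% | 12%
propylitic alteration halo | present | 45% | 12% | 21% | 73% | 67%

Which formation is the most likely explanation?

For each hypothesis, the unnormalized posterior weight is prior × product of the assay result likelihoods (using 1 − P(present | H) for each absent assay result):
  iron oxide copper-gold: 0.08 × 0.58 × 0.88 × (1 − 0.76) × 0.45 = 0.0044099
  kimberlite pipe: 0.38 × 0.59 × 0.15 × (1 − 0.83) × 0.12 = 0.00068605
  placer: 0.12 × 0.73 × 0.72 × (1 − 0.29) × 0.21 = 0.009404
  sediment-hosted zinc: 0.27 × 0.47 × 0.26 × (1 − 0.44) × 0.73 = 0.013488
  banded iron formation: 0.15 × 0.81 × 0.72 × (1 − 0.12) × 0.67 = 0.051578
Normalizing constant Z = 0.0044099 + 0.00068605 + 0.009404 + 0.013488 + 0.051578 = 0.079566.
P(iron oxide copper-gold | evidence) ≈ 0.0044099 / 0.079566 ≈ 0.055
P(kimberlite pipe | evidence) ≈ 0.00068605 / 0.079566 ≈ 0.009
P(placer | evidence) ≈ 0.009404 / 0.079566 ≈ 0.118
P(sediment-hosted zinc | evidence) ≈ 0.013488 / 0.079566 ≈ 0.170
P(banded iron formation | evidence) ≈ 0.051578 / 0.079566 ≈ 0.648
The largest is 0.648, so banded iron formation is most probable.

banded iron formation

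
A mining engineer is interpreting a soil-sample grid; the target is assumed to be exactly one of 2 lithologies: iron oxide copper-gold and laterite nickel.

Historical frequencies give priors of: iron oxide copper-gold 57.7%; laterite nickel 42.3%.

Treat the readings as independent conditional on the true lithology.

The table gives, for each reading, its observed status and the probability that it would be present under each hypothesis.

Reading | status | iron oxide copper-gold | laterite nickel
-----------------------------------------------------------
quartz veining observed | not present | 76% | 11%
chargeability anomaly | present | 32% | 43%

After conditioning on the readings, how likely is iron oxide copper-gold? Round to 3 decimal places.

0.215

For each hypothesis, the unnormalized posterior weight is prior × product of the reading likelihoods (using 1 − P(present | H) for each absent reading):
  iron oxide copper-gold: 0.577 × (1 − 0.76) × 0.32 = 0.044314
  laterite nickel: 0.423 × (1 − 0.11) × 0.43 = 0.16188
The unnormalized weights sum to 0.2062.
P(iron oxide copper-gold | evidence) = 0.044314 / 0.2062 ≈ 0.215.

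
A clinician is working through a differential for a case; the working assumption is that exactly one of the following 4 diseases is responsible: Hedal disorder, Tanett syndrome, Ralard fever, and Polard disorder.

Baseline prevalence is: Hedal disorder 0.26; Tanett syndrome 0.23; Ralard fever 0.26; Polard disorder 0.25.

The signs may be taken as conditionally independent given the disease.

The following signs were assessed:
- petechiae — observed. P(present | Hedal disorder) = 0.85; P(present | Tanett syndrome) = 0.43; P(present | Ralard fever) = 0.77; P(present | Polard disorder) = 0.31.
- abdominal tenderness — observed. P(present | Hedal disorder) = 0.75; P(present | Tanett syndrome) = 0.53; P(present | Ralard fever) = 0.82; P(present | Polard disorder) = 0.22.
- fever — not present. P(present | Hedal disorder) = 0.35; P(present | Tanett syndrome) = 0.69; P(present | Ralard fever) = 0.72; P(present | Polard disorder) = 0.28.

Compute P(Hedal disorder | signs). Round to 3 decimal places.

0.591

Multiply each prior by the joint likelihood of the sign pattern (using 1 − P(present | H) for each absent sign):
  Hedal disorder: 0.26 × 0.85 × 0.75 × (1 − 0.35) = 0.10774
  Tanett syndrome: 0.23 × 0.43 × 0.53 × (1 − 0.69) = 0.016249
  Ralard fever: 0.26 × 0.77 × 0.82 × (1 − 0.72) = 0.045966
  Polard disorder: 0.25 × 0.31 × 0.22 × (1 − 0.28) = 0.012276
The unnormalized weights sum to 0.18223.
P(Hedal disorder | evidence) = 0.10774 / 0.18223 ≈ 0.591.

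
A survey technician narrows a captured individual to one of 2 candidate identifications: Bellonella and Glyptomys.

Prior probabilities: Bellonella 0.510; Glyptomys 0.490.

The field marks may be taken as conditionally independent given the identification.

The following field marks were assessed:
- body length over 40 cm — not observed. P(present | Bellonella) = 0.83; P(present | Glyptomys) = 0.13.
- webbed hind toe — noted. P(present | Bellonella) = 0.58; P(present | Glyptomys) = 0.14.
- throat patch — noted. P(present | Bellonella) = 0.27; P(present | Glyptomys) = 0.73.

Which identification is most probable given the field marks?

Multiply each prior by the joint likelihood of the field mark pattern (using 1 − P(present | H) for each absent field mark):
  Bellonella: 0.510 × (1 − 0.83) × 0.58 × 0.27 = 0.013577
  Glyptomys: 0.490 × (1 − 0.13) × 0.14 × 0.73 = 0.043568
Marginal likelihood of the evidence = 0.057145.
P(Bellonella | evidence) ≈ 0.013577 / 0.057145 ≈ 0.238
P(Glyptomys | evidence) ≈ 0.043568 / 0.057145 ≈ 0.762
The largest is 0.762, so Glyptomys is most probable.

Glyptomys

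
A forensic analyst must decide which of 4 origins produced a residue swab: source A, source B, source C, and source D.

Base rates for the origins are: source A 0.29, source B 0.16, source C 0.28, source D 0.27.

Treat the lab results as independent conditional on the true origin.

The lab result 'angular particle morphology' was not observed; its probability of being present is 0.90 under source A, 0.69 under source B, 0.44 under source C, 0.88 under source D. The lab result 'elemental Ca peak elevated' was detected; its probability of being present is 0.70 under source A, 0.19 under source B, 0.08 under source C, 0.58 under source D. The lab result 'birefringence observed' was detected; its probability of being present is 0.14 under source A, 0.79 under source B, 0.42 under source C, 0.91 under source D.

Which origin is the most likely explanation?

source D

By Bayes' rule with conditional independence, the unnormalized weight for each hypothesis is prior × ∏ likelihoods (using 1 − P(present | H) for each absent lab result):
  source A: 0.29 × (1 − 0.90) × 0.70 × 0.14 = 0.002842
  source B: 0.16 × (1 − 0.69) × 0.19 × 0.79 = 0.007445
  source C: 0.28 × (1 − 0.44) × 0.08 × 0.42 = 0.0052685
  source D: 0.27 × (1 − 0.88) × 0.58 × 0.91 = 0.017101
The unnormalized weights sum to 0.032656.
P(source A | evidence) ≈ 0.002842 / 0.032656 ≈ 0.087
P(source B | evidence) ≈ 0.007445 / 0.032656 ≈ 0.228
P(source C | evidence) ≈ 0.0052685 / 0.032656 ≈ 0.161
P(source D | evidence) ≈ 0.017101 / 0.032656 ≈ 0.524
The largest is 0.524, so source D is most probable.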